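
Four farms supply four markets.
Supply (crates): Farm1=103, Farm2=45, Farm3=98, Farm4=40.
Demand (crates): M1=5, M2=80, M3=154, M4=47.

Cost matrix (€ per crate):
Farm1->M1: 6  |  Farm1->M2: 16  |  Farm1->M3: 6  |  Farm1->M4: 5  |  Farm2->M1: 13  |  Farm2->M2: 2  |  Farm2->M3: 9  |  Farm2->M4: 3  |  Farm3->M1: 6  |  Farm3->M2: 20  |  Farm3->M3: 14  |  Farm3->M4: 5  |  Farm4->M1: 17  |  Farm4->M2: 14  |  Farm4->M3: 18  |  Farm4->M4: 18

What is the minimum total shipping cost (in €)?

2197

An optimal shipping plan:
  Farm1–M3: 103 × €6 = €618
  Farm2–M2: 45 × €2 = €90
  Farm3–M1: 5 × €6 = €30
  Farm3–M3: 46 × €14 = €644
  Farm3–M4: 47 × €5 = €235
  Farm4–M2: 35 × €14 = €490
  Farm4–M3: 5 × €18 = €90
Total = 618 + 90 + 30 + 644 + 235 + 490 + 90 = €2197.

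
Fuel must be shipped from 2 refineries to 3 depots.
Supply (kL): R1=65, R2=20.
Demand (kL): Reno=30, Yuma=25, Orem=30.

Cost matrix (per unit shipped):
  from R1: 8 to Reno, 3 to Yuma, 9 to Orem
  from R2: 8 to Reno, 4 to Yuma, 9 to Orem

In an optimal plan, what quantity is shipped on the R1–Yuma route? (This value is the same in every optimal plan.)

Solving gives:
  R1–Reno: 10 × 8 = 80
  R1–Yuma: 25 × 3 = 75
  R1–Orem: 30 × 9 = 270
  R2–Reno: 20 × 8 = 160
Total cost = 585.
So R1→Yuma carries 25 kL.

25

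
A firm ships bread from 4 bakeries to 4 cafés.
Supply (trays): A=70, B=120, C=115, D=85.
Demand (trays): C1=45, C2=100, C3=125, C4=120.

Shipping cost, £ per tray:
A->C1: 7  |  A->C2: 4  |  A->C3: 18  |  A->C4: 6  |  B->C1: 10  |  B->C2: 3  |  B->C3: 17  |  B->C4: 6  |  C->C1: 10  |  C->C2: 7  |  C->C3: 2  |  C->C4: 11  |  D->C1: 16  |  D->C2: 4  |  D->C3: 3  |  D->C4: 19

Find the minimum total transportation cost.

A cheapest plan:
  A–C1: 45 × £7 = £315
  A–C4: 25 × £6 = £150
  B–C2: 25 × £3 = £75
  B–C4: 95 × £6 = £570
  C–C3: 115 × £2 = £230
  D–C2: 75 × £4 = £300
  D–C3: 10 × £3 = £30
Total = 315 + 150 + 75 + 570 + 230 + 300 + 30 = £1670.

1670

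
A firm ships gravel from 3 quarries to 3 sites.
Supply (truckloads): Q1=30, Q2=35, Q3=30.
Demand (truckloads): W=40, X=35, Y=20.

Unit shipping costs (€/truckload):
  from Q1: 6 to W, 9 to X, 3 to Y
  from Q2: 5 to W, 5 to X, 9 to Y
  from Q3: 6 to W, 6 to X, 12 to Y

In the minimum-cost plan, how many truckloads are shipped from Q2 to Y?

Optimal shipments:
  Q1 to W: 10 × €6 = €60
  Q1 to Y: 20 × €3 = €60
  Q2 to W: 30 × €5 = €150
  Q2 to X: 5 × €5 = €25
  Q3 to X: 30 × €6 = €180
Total cost = €475.
The route Q2→Y is not used.

0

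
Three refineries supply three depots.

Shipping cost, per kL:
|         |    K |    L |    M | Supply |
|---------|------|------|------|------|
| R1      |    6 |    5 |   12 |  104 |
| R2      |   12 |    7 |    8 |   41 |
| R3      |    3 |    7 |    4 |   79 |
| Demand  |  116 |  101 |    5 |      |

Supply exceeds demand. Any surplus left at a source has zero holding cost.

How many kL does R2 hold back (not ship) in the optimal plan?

An optimal plan:
  R1–K: 37 × 6 = 222
  R1–L: 67 × 5 = 335
  R2–L: 34 × 7 = 238
  R2–M: 5 × 8 = 40
  R3–K: 79 × 3 = 237
Total cost = 1072.
R2 ships 39 of its 41, leaving 2.

2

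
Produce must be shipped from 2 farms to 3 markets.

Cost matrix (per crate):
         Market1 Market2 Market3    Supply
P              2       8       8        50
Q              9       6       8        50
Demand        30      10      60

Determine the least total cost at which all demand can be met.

Optimal allocation:
  P–Market1: 30 crates
  P–Market3: 20 crates
  Q–Market2: 10 crates
  Q–Market3: 40 crates
Total cost = 600.

600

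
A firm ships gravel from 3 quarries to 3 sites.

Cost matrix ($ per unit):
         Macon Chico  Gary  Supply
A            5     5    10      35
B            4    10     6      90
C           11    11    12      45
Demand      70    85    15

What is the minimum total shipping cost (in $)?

Optimal allocation:
  A→Chico: 35 × $5 = $175
  B→Macon: 70 × $4 = $280
  B→Chico: 5 × $10 = $50
  B→Gary: 15 × $6 = $90
  C→Chico: 45 × $11 = $495
Total = 175 + 280 + 50 + 90 + 495 = $1090.

1090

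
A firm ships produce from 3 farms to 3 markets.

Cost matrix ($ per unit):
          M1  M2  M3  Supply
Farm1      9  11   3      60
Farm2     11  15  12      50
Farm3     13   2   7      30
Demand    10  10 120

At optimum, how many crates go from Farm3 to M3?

20

The minimum-cost plan:
  Farm1→M3: 60 × $3 = $180
  Farm2→M1: 10 × $11 = $110
  Farm2→M3: 40 × $12 = $480
  Farm3→M2: 10 × $2 = $20
  Farm3→M3: 20 × $7 = $140
Total cost = $930.
So Farm3→M3 carries 20 crates.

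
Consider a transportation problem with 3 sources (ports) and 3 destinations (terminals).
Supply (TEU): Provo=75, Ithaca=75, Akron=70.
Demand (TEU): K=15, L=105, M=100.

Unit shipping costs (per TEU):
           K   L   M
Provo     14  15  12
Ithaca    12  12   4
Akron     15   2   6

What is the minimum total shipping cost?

1475

One minimum-cost allocation:
  Provo→K: 15 × 14 = 210
  Provo→L: 35 × 15 = 525
  Provo→M: 25 × 12 = 300
  Ithaca→M: 75 × 4 = 300
  Akron→L: 70 × 2 = 140
Total = 210 + 525 + 300 + 300 + 140 = 1475.
(Supply check: Provo ships 75; Ithaca ships 75; Akron ships 70.)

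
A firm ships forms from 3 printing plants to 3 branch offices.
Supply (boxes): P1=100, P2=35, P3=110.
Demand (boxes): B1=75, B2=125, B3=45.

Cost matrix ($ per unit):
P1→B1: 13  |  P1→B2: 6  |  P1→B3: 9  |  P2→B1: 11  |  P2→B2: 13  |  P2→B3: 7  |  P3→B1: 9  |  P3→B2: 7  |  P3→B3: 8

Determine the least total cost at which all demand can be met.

An optimal shipping plan:
  P1–B2: 100 boxes
  P2–B3: 35 boxes
  P3–B1: 75 boxes
  P3–B2: 25 boxes
  P3–B3: 10 boxes
Total cost = $1775.

1775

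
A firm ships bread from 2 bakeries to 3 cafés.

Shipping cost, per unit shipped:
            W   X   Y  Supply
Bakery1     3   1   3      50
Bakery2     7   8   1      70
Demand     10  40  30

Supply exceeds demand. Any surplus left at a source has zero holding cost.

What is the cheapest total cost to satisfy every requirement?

Optimal allocation:
  Bakery1->W: 10 × 3 = 30
  Bakery1->X: 40 × 1 = 40
  Bakery2->Y: 30 × 1 = 30
Total = 30 + 40 + 30 = 100.
(Supply check: Bakery1 ships 50; Bakery2 ships 30.)

100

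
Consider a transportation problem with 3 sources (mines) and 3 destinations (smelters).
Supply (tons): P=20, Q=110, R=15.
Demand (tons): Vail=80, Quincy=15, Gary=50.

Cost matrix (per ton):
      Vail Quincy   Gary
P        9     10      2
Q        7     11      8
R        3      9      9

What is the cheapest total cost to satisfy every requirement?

Optimal allocation:
  P to Gary: 20 × 2 = 40
  Q to Vail: 65 × 7 = 455
  Q to Quincy: 15 × 11 = 165
  Q to Gary: 30 × 8 = 240
  R to Vail: 15 × 3 = 45
Total = 40 + 455 + 165 + 240 + 45 = 945.

945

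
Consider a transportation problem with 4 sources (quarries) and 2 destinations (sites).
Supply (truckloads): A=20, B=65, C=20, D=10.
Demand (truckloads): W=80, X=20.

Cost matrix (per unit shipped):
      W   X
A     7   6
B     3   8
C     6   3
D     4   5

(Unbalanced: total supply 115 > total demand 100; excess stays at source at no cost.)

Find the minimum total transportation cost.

One minimum-cost allocation:
  A to W: 5 × 7 = 35
  B to W: 65 × 3 = 195
  C to X: 20 × 3 = 60
  D to W: 10 × 4 = 40
Total = 35 + 195 + 60 + 40 = 330.

330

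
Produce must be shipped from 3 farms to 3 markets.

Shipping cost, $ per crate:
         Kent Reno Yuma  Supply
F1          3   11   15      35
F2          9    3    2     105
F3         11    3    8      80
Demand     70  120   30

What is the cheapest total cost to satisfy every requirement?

840

An optimal shipping plan:
  F1–Kent: 35 × $3 = $105
  F2–Kent: 35 × $9 = $315
  F2–Reno: 40 × $3 = $120
  F2–Yuma: 30 × $2 = $60
  F3–Reno: 80 × $3 = $240
Total = 105 + 315 + 120 + 60 + 240 = $840.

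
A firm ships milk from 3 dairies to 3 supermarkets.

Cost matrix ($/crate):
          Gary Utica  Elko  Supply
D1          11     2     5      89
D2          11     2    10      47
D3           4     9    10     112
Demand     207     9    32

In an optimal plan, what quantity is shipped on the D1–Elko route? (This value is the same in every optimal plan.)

Solving gives:
  D1->Gary: 48 × $11 = $528
  D1->Utica: 9 × $2 = $18
  D1->Elko: 32 × $5 = $160
  D2->Gary: 47 × $11 = $517
  D3->Gary: 112 × $4 = $448
Total cost = $1671.
So D1→Elko carries 32 crates.

32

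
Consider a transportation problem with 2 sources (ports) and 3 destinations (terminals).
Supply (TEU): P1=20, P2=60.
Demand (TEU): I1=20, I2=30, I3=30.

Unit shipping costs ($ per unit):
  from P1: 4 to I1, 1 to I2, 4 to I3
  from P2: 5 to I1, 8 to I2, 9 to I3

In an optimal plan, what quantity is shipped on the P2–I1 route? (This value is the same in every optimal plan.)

20

The minimum-cost plan:
  P1→I2: 20 × $1 = $20
  P2→I1: 20 × $5 = $100
  P2→I2: 10 × $8 = $80
  P2→I3: 30 × $9 = $270
Total cost = $470.
So P2→I1 carries 20 TEU.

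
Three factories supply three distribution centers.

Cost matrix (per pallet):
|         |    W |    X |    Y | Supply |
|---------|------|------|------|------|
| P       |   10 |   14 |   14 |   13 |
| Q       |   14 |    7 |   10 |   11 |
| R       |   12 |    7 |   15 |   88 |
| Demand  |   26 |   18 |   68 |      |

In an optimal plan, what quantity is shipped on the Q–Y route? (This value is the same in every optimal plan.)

Optimal shipments:
  P–W: 13 × 10 = 130
  Q–Y: 11 × 10 = 110
  R–W: 13 × 12 = 156
  R–X: 18 × 7 = 126
  R–Y: 57 × 15 = 855
Total cost = 1377.
So Q→Y carries 11 pallets.

11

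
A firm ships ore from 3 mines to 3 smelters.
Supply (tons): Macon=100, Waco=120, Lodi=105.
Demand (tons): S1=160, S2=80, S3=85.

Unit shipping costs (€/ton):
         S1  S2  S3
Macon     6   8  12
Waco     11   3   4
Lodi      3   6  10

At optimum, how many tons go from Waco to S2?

35

Solving gives:
  Macon->S1: 55 tons
  Macon->S2: 45 tons
  Waco->S2: 35 tons
  Waco->S3: 85 tons
  Lodi->S1: 105 tons
Total cost = €1450.
So Waco→S2 carries 35 tons.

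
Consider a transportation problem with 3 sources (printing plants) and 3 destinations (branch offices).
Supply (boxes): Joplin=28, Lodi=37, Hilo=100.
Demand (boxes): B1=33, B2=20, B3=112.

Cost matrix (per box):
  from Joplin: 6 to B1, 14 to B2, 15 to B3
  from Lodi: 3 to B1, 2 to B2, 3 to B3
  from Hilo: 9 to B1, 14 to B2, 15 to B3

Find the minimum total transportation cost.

1729

Optimal allocation:
  Joplin→B1: 28 × 6 = 168
  Lodi→B3: 37 × 3 = 111
  Hilo→B1: 5 × 9 = 45
  Hilo→B2: 20 × 14 = 280
  Hilo→B3: 75 × 15 = 1125
Total = 168 + 111 + 45 + 280 + 1125 = 1729.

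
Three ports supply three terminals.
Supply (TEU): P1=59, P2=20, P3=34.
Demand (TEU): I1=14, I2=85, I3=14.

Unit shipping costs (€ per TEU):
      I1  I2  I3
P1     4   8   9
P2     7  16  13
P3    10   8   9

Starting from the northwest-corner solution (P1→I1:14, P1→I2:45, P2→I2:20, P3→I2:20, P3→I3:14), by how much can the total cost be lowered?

94

Current plan cost = 14·4 + 45·8 + 20·16 + 20·8 + 14·9 = €1022.
Optimal plan:
  P1–I2: 51 TEU
  P1–I3: 8 TEU
  P2–I1: 14 TEU
  P2–I3: 6 TEU
  P3–I2: 34 TEU
Optimal cost = €928.
Saving = 1022 − 928 = €94.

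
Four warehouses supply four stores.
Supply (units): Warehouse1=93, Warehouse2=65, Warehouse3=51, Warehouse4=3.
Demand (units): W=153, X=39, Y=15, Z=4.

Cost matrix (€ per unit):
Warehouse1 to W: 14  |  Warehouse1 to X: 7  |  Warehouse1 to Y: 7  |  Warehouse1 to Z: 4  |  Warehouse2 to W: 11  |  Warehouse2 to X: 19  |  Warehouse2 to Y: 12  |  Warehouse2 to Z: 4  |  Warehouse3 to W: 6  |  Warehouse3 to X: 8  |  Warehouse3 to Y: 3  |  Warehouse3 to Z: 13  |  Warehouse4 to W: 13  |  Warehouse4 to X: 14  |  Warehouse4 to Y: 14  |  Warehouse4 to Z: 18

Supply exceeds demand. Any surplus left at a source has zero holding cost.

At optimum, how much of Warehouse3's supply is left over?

0

Minimum-cost shipments:
  Warehouse1->W: 34 units
  Warehouse1->X: 39 units
  Warehouse1->Y: 15 units
  Warehouse1->Z: 4 units
  Warehouse2->W: 65 units
  Warehouse3->W: 51 units
  Warehouse4->W: 3 units
Total cost = €1930.
Warehouse3 ships 51 of its 51, leaving 0.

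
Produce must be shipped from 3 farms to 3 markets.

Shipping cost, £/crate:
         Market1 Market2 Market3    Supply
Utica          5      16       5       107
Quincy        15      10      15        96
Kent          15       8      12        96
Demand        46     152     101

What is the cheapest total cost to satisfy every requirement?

One minimum-cost allocation:
  Utica–Market1: 46 × £5 = £230
  Utica–Market3: 61 × £5 = £305
  Quincy–Market2: 96 × £10 = £960
  Kent–Market2: 56 × £8 = £448
  Kent–Market3: 40 × £12 = £480
Total = 230 + 305 + 960 + 448 + 480 = £2423.
(Supply check: Utica ships 107; Quincy ships 96; Kent ships 96.)

2423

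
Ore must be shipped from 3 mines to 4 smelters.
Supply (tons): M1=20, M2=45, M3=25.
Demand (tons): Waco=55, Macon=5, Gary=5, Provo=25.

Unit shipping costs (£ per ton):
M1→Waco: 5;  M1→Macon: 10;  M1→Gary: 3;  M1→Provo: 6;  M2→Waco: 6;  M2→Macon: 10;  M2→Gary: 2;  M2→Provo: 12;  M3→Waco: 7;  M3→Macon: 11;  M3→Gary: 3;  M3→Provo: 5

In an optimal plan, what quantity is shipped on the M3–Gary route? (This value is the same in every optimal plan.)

Solving gives:
  M1 to Waco: 20 × £5 = £100
  M2 to Waco: 35 × £6 = £210
  M2 to Macon: 5 × £10 = £50
  M2 to Gary: 5 × £2 = £10
  M3 to Provo: 25 × £5 = £125
Total cost = £495.
The route M3→Gary is not used.

0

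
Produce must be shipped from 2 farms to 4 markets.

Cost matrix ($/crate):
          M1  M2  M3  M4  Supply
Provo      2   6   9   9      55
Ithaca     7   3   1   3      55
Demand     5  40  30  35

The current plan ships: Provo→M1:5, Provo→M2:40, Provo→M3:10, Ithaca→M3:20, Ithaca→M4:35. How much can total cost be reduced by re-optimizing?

Current plan cost = 5·2 + 40·6 + 10·9 + 20·1 + 35·3 = $465.
Optimal plan:
  Provo to M1: 5 crates
  Provo to M2: 40 crates
  Provo to M4: 10 crates
  Ithaca to M3: 30 crates
  Ithaca to M4: 25 crates
Optimal cost = $445.
Saving = 465 − 445 = $20.

20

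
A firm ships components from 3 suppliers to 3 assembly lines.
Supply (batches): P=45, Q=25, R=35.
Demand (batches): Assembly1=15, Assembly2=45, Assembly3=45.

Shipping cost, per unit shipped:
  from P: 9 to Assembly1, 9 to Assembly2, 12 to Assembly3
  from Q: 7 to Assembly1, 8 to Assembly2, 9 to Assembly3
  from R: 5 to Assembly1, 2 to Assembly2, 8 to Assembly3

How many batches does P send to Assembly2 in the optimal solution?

10

Solving gives:
  P→Assembly1: 15 × 9 = 135
  P→Assembly2: 10 × 9 = 90
  P→Assembly3: 20 × 12 = 240
  Q→Assembly3: 25 × 9 = 225
  R→Assembly2: 35 × 2 = 70
Total cost = 760.
So P→Assembly2 carries 10 batches.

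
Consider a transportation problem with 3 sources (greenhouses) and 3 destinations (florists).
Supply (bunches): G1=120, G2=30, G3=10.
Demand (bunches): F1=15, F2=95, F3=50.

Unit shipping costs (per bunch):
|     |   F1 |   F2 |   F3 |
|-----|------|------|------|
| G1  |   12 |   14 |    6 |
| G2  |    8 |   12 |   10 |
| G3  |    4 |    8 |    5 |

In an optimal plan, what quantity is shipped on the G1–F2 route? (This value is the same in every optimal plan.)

70

The minimum-cost plan:
  G1→F2: 70 bunches
  G1→F3: 50 bunches
  G2→F1: 15 bunches
  G2→F2: 15 bunches
  G3→F2: 10 bunches
Total cost = 1660.
So G1→F2 carries 70 bunches.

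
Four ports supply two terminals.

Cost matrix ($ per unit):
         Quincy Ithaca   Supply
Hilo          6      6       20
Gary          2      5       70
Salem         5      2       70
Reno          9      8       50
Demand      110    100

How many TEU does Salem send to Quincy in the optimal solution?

Optimal shipments:
  Hilo→Quincy: 20 × $6 = $120
  Gary→Quincy: 70 × $2 = $140
  Salem→Ithaca: 70 × $2 = $140
  Reno→Quincy: 20 × $9 = $180
  Reno→Ithaca: 30 × $8 = $240
Total cost = $820.
The route Salem→Quincy is not used.

0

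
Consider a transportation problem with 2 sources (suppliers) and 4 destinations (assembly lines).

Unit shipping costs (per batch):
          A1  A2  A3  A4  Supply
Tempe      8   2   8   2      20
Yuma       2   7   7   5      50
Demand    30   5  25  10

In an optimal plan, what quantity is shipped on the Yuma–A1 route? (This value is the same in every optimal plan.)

Optimal shipments:
  Tempe to A2: 5 × 2 = 10
  Tempe to A3: 5 × 8 = 40
  Tempe to A4: 10 × 2 = 20
  Yuma to A1: 30 × 2 = 60
  Yuma to A3: 20 × 7 = 140
Total cost = 270.
So Yuma→A1 carries 30 batches.

30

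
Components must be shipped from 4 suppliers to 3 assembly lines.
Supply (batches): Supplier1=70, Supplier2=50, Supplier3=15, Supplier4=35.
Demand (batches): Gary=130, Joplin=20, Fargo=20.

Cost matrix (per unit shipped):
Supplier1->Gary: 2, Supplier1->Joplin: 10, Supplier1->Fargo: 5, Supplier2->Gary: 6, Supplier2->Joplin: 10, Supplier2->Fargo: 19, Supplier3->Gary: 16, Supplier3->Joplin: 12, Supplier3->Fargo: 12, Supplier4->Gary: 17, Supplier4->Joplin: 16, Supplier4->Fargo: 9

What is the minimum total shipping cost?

An optimal shipping plan:
  Supplier1->Gary: 70 × 2 = 140
  Supplier2->Gary: 50 × 6 = 300
  Supplier3->Joplin: 15 × 12 = 180
  Supplier4->Gary: 10 × 17 = 170
  Supplier4->Joplin: 5 × 16 = 80
  Supplier4->Fargo: 20 × 9 = 180
Total = 140 + 300 + 180 + 170 + 80 + 180 = 1050.

1050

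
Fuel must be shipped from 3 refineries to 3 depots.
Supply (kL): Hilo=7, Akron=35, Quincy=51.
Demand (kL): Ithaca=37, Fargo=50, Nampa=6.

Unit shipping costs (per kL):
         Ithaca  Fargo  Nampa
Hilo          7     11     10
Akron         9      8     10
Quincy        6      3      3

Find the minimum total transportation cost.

512

Optimal allocation:
  Hilo->Ithaca: 7 × 7 = 49
  Akron->Ithaca: 30 × 9 = 270
  Akron->Fargo: 5 × 8 = 40
  Quincy->Fargo: 45 × 3 = 135
  Quincy->Nampa: 6 × 3 = 18
Total = 49 + 270 + 40 + 135 + 18 = 512.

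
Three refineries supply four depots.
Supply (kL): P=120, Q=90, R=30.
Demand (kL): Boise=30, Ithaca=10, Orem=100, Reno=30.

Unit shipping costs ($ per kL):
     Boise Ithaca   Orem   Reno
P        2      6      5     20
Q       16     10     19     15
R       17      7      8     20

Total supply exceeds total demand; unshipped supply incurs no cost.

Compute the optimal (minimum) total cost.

An optimal shipping plan:
  P–Boise: 30 × $2 = $60
  P–Orem: 90 × $5 = $450
  Q–Reno: 30 × $15 = $450
  R–Ithaca: 10 × $7 = $70
  R–Orem: 10 × $8 = $80
Total = 60 + 450 + 450 + 70 + 80 = $1110.

1110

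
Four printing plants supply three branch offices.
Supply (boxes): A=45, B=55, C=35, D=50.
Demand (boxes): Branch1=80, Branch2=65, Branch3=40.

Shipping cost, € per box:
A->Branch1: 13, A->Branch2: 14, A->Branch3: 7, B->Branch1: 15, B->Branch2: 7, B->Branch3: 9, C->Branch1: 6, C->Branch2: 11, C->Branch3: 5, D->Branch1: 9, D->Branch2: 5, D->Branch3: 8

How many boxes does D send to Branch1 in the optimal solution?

Solving gives:
  A→Branch1: 5 × €13 = €65
  A→Branch3: 40 × €7 = €280
  B→Branch2: 55 × €7 = €385
  C→Branch1: 35 × €6 = €210
  D→Branch1: 40 × €9 = €360
  D→Branch2: 10 × €5 = €50
Total cost = €1350.
So D→Branch1 carries 40 boxes.

40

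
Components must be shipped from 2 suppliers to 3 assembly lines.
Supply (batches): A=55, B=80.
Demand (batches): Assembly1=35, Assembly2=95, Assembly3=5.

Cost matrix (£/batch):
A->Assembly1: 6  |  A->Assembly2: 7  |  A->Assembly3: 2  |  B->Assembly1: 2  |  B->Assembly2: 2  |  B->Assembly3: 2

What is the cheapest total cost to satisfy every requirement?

Optimal allocation:
  A→Assembly1: 35 × £6 = £210
  A→Assembly2: 15 × £7 = £105
  A→Assembly3: 5 × £2 = £10
  B→Assembly2: 80 × £2 = £160
Total = 210 + 105 + 10 + 160 = £485.

485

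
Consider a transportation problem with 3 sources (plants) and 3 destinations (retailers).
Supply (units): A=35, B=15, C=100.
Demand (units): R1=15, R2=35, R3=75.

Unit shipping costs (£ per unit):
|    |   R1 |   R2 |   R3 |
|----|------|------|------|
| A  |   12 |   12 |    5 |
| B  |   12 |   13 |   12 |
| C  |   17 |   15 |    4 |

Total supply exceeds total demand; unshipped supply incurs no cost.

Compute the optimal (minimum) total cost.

One minimum-cost allocation:
  A→R2: 35 × £12 = £420
  B→R1: 15 × £12 = £180
  C→R3: 75 × £4 = £300
Total = 420 + 180 + 300 = £900.

900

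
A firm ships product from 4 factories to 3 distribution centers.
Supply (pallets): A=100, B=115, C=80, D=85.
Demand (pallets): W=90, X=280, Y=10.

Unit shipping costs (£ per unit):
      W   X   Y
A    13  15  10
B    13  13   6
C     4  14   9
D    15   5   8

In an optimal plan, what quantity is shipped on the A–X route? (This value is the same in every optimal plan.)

Solving gives:
  A–W: 10 pallets
  A–X: 90 pallets
  B–X: 105 pallets
  B–Y: 10 pallets
  C–W: 80 pallets
  D–X: 85 pallets
Total cost = £3650.
So A→X carries 90 pallets.

90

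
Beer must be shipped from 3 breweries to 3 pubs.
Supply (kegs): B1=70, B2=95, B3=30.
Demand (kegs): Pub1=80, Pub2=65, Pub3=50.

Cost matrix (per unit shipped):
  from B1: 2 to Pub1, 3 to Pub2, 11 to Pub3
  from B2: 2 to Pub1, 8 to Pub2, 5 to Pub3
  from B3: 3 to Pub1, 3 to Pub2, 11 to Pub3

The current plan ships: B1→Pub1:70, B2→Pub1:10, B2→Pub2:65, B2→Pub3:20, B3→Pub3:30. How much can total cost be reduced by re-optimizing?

505

Current plan cost = 70·2 + 10·2 + 65·8 + 20·5 + 30·11 = 1110.
Optimal plan:
  B1->Pub1: 35 × 2 = 70
  B1->Pub2: 35 × 3 = 105
  B2->Pub1: 45 × 2 = 90
  B2->Pub3: 50 × 5 = 250
  B3->Pub2: 30 × 3 = 90
Optimal cost = 605.
Saving = 1110 − 605 = 505.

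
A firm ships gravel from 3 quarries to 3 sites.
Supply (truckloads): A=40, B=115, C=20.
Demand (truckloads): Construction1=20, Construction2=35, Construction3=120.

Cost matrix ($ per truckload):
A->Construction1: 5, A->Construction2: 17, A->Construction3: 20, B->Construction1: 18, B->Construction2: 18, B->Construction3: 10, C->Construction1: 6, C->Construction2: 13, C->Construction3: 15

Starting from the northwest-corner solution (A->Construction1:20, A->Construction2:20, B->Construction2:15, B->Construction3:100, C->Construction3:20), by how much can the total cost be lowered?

Current plan cost = 20·5 + 20·17 + 15·18 + 100·10 + 20·15 = $2010.
Optimal plan:
  A->Construction1: 20 × $5 = $100
  A->Construction2: 20 × $17 = $340
  B->Construction3: 115 × $10 = $1150
  C->Construction2: 15 × $13 = $195
  C->Construction3: 5 × $15 = $75
Optimal cost = $1860.
Saving = 2010 − 1860 = $150.

150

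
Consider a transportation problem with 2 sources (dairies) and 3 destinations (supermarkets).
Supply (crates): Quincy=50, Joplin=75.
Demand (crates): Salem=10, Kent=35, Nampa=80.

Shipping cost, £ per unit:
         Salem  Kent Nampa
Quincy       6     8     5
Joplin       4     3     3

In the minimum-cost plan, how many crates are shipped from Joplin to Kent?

35

Solving gives:
  Quincy→Salem: 10 × £6 = £60
  Quincy→Nampa: 40 × £5 = £200
  Joplin→Kent: 35 × £3 = £105
  Joplin→Nampa: 40 × £3 = £120
Total cost = £485.
So Joplin→Kent carries 35 crates.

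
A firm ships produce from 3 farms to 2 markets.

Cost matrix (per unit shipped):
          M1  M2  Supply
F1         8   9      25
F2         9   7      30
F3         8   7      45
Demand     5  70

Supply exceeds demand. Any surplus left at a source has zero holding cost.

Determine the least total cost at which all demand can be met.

Optimal allocation:
  F2 to M2: 30 crates
  F3 to M1: 5 crates
  F3 to M2: 40 crates
Total cost = 530.
(Supply check: F1 ships 0; F2 ships 30; F3 ships 45.)

530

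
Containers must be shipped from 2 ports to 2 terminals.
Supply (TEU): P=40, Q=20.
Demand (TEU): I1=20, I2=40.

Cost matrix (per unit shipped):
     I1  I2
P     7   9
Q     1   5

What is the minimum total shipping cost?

380

An optimal shipping plan:
  P→I2: 40 TEU
  Q→I1: 20 TEU
Total cost = 380.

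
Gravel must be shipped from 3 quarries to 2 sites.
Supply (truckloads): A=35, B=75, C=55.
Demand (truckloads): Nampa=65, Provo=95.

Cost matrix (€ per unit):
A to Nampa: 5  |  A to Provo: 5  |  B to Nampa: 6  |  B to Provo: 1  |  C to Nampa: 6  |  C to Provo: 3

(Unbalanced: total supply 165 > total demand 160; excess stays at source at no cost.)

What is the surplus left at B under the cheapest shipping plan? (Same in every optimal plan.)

An optimal plan:
  A to Nampa: 35 × €5 = €175
  B to Provo: 75 × €1 = €75
  C to Nampa: 30 × €6 = €180
  C to Provo: 20 × €3 = €60
Total cost = €490.
B ships 75 of its 75, leaving 0.

0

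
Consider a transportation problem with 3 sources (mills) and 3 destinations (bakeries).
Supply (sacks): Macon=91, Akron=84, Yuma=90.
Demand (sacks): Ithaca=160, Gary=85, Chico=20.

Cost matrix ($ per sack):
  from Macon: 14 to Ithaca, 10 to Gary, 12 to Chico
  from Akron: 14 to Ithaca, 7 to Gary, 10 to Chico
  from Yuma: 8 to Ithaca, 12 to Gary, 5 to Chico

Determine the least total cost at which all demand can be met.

Optimal allocation:
  Macon–Ithaca: 90 × $14 = $1260
  Macon–Gary: 1 × $10 = $10
  Akron–Gary: 84 × $7 = $588
  Yuma–Ithaca: 70 × $8 = $560
  Yuma–Chico: 20 × $5 = $100
Total = 1260 + 10 + 588 + 560 + 100 = $2518.

2518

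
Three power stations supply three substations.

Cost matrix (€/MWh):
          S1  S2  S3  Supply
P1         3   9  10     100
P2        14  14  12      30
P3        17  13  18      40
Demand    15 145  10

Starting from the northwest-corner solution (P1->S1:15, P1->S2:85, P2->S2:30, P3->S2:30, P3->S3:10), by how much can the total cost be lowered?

Current plan cost = 15·3 + 85·9 + 30·14 + 30·13 + 10·18 = €1800.
Optimal plan:
  P1->S1: 15 MWh
  P1->S2: 85 MWh
  P2->S2: 20 MWh
  P2->S3: 10 MWh
  P3->S2: 40 MWh
Optimal cost = €1730.
Saving = 1800 − 1730 = €70.

70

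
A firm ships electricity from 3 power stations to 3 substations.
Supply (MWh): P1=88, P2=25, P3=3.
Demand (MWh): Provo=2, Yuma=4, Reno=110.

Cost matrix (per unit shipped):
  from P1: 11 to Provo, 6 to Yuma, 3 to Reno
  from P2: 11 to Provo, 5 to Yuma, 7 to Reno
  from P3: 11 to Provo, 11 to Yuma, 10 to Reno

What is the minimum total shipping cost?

An optimal shipping plan:
  P1 to Reno: 88 × 3 = 264
  P2 to Yuma: 4 × 5 = 20
  P2 to Reno: 21 × 7 = 147
  P3 to Provo: 2 × 11 = 22
  P3 to Reno: 1 × 10 = 10
Total = 264 + 20 + 147 + 22 + 10 = 463.

463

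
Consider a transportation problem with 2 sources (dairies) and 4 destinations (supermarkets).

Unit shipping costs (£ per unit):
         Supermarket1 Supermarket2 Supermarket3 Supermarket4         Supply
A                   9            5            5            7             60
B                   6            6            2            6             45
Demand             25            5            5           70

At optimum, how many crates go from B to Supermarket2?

Solving gives:
  A to Supermarket2: 5 crates
  A to Supermarket4: 55 crates
  B to Supermarket1: 25 crates
  B to Supermarket3: 5 crates
  B to Supermarket4: 15 crates
Total cost = £660.
The route B→Supermarket2 is not used.

0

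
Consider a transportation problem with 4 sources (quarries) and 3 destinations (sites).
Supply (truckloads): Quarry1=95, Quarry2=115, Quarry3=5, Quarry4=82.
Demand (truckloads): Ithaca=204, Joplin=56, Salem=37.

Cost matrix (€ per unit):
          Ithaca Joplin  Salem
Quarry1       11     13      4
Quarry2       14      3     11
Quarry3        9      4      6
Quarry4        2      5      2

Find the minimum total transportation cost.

1989

Optimal allocation:
  Quarry1→Ithaca: 58 truckloads
  Quarry1→Salem: 37 truckloads
  Quarry2→Ithaca: 59 truckloads
  Quarry2→Joplin: 56 truckloads
  Quarry3→Ithaca: 5 truckloads
  Quarry4→Ithaca: 82 truckloads
Total cost = €1989.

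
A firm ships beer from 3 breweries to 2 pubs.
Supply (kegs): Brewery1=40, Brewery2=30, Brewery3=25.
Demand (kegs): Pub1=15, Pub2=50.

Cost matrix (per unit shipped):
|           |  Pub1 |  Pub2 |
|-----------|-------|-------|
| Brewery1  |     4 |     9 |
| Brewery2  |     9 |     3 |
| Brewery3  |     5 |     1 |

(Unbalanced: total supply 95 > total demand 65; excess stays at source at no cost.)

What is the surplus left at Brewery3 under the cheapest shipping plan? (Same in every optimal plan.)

Minimum-cost shipments:
  Brewery1->Pub1: 15 × 4 = 60
  Brewery2->Pub2: 25 × 3 = 75
  Brewery3->Pub2: 25 × 1 = 25
Total cost = 160.
Brewery3 ships 25 of its 25, leaving 0.

0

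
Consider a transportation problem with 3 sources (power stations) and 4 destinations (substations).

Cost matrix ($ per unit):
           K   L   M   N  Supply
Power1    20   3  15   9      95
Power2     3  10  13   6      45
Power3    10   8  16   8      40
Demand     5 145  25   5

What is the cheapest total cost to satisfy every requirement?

A cheapest plan:
  Power1–L: 95 MWh
  Power2–K: 5 MWh
  Power2–L: 10 MWh
  Power2–M: 25 MWh
  Power2–N: 5 MWh
  Power3–L: 40 MWh
Total cost = $1075.

1075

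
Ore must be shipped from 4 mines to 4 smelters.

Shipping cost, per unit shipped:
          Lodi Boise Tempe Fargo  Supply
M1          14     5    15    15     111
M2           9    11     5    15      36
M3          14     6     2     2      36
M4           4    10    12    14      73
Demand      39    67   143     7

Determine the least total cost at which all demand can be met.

Optimal allocation:
  M1 to Boise: 67 tons
  M1 to Tempe: 37 tons
  M1 to Fargo: 7 tons
  M2 to Tempe: 36 tons
  M3 to Tempe: 36 tons
  M4 to Lodi: 39 tons
  M4 to Tempe: 34 tons
Total cost = 1811.

1811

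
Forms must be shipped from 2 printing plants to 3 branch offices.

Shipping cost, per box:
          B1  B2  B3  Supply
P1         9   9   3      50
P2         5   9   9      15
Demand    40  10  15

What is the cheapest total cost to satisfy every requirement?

A cheapest plan:
  P1 to B1: 25 × 9 = 225
  P1 to B2: 10 × 9 = 90
  P1 to B3: 15 × 3 = 45
  P2 to B1: 15 × 5 = 75
Total = 225 + 90 + 45 + 75 = 435.
(Supply check: P1 ships 50; P2 ships 15.)

435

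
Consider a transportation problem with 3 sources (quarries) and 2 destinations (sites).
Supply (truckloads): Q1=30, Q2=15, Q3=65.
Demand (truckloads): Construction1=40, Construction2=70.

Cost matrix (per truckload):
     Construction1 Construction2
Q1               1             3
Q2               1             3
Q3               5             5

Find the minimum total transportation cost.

380

A cheapest plan:
  Q1–Construction1: 30 × 1 = 30
  Q2–Construction1: 10 × 1 = 10
  Q2–Construction2: 5 × 3 = 15
  Q3–Construction2: 65 × 5 = 325
Total = 30 + 10 + 15 + 325 = 380.
(Supply check: Q1 ships 30; Q2 ships 15; Q3 ships 65.)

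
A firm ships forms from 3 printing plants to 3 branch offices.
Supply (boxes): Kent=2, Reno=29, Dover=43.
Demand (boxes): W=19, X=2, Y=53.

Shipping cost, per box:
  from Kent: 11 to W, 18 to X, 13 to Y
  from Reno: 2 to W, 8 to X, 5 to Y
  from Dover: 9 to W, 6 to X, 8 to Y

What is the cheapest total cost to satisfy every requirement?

An optimal shipping plan:
  Kent->Y: 2 × 13 = 26
  Reno->W: 19 × 2 = 38
  Reno->Y: 10 × 5 = 50
  Dover->X: 2 × 6 = 12
  Dover->Y: 41 × 8 = 328
Total = 26 + 38 + 50 + 12 + 328 = 454.
(Supply check: Kent ships 2; Reno ships 29; Dover ships 43.)

454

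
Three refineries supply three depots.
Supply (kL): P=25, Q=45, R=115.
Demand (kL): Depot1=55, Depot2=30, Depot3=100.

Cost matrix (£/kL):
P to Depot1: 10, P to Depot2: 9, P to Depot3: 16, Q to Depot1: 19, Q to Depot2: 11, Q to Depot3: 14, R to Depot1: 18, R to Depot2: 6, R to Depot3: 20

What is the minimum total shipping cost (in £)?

2700

One minimum-cost allocation:
  P–Depot1: 25 × £10 = £250
  Q–Depot3: 45 × £14 = £630
  R–Depot1: 30 × £18 = £540
  R–Depot2: 30 × £6 = £180
  R–Depot3: 55 × £20 = £1100
Total = 250 + 630 + 540 + 180 + 1100 = £2700.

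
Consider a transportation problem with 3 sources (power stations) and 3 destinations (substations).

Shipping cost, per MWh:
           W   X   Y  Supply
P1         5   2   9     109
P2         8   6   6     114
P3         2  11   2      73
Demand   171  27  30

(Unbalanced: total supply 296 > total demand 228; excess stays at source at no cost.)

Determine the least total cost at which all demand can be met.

A cheapest plan:
  P1 to W: 82 × 5 = 410
  P1 to X: 27 × 2 = 54
  P2 to W: 16 × 8 = 128
  P2 to Y: 30 × 6 = 180
  P3 to W: 73 × 2 = 146
Total = 410 + 54 + 128 + 180 + 146 = 918.

918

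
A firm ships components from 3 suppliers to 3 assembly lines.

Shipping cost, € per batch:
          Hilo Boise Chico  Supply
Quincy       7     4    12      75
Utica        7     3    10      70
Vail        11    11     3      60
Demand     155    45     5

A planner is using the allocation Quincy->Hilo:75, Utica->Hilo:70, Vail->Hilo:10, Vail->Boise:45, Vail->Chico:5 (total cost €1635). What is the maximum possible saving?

180

Current plan cost = 75·7 + 70·7 + 10·11 + 45·11 + 5·3 = €1635.
Optimal plan:
  Quincy→Hilo: 75 × €7 = €525
  Utica→Hilo: 25 × €7 = €175
  Utica→Boise: 45 × €3 = €135
  Vail→Hilo: 55 × €11 = €605
  Vail→Chico: 5 × €3 = €15
Optimal cost = €1455.
Saving = 1635 − 1455 = €180.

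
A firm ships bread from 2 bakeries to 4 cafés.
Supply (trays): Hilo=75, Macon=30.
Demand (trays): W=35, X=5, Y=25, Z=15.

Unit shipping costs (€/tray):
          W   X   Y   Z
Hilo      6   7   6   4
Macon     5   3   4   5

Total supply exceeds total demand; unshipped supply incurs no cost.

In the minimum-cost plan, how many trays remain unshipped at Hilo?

25

An optimal plan:
  Hilo→W: 35 × €6 = €210
  Hilo→Z: 15 × €4 = €60
  Macon→X: 5 × €3 = €15
  Macon→Y: 25 × €4 = €100
Total cost = €385.
Hilo ships 50 of its 75, leaving 25.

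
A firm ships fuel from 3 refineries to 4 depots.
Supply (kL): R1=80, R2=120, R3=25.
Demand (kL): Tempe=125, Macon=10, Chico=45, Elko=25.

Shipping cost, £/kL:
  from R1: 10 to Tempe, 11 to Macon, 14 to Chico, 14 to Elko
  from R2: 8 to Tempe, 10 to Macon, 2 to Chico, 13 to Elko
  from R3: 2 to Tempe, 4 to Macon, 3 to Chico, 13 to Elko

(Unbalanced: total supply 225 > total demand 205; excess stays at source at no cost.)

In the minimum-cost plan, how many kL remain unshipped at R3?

An optimal plan:
  R1 to Tempe: 25 × £10 = £250
  R1 to Macon: 10 × £11 = £110
  R1 to Elko: 25 × £14 = £350
  R2 to Tempe: 75 × £8 = £600
  R2 to Chico: 45 × £2 = £90
  R3 to Tempe: 25 × £2 = £50
Total cost = £1450.
R3 ships 25 of its 25, leaving 0.

0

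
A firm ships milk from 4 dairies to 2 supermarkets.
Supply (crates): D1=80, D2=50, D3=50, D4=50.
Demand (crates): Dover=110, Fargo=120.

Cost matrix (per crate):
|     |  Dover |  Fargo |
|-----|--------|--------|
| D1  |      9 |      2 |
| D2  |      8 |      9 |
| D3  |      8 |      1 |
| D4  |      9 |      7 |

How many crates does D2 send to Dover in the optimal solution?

50

Optimal shipments:
  D1->Dover: 10 × 9 = 90
  D1->Fargo: 70 × 2 = 140
  D2->Dover: 50 × 8 = 400
  D3->Fargo: 50 × 1 = 50
  D4->Dover: 50 × 9 = 450
Total cost = 1130.
So D2→Dover carries 50 crates.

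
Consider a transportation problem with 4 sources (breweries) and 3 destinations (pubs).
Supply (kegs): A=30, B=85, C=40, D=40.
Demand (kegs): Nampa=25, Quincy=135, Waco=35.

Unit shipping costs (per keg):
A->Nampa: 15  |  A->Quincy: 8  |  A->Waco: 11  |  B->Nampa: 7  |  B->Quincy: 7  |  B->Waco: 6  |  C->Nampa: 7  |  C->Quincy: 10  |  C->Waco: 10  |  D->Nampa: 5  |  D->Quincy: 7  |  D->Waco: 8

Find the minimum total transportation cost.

1405

A cheapest plan:
  A→Quincy: 30 kegs
  B→Quincy: 50 kegs
  B→Waco: 35 kegs
  C→Nampa: 25 kegs
  C→Quincy: 15 kegs
  D→Quincy: 40 kegs
Total cost = 1405.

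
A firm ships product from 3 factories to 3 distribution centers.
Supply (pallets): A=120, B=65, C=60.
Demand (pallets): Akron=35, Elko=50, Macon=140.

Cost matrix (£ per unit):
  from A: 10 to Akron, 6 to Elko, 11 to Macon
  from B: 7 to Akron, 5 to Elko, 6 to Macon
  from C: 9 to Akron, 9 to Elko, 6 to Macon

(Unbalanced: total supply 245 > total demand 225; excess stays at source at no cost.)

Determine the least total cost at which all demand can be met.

An optimal shipping plan:
  A->Akron: 35 pallets
  A->Elko: 50 pallets
  A->Macon: 15 pallets
  B->Macon: 65 pallets
  C->Macon: 60 pallets
Total cost = £1565.
(Supply check: A ships 100; B ships 65; C ships 60.)

1565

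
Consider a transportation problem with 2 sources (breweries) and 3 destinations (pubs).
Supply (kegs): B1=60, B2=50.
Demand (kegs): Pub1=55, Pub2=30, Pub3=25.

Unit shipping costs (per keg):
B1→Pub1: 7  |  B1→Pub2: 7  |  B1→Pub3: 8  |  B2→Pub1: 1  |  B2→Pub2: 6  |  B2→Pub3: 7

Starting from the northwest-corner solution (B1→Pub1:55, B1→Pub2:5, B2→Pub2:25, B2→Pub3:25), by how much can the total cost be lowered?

250

Current plan cost = 55·7 + 5·7 + 25·6 + 25·7 = 745.
Optimal plan:
  B1→Pub1: 5 × 7 = 35
  B1→Pub2: 30 × 7 = 210
  B1→Pub3: 25 × 8 = 200
  B2→Pub1: 50 × 1 = 50
Optimal cost = 495.
Saving = 745 − 495 = 250.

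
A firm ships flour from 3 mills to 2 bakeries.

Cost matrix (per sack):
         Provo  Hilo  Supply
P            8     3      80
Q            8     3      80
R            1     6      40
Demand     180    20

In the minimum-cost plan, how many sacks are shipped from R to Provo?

40

The minimum-cost plan:
  P to Provo: 60 × 8 = 480
  P to Hilo: 20 × 3 = 60
  Q to Provo: 80 × 8 = 640
  R to Provo: 40 × 1 = 40
Total cost = 1220.
So R→Provo carries 40 sacks.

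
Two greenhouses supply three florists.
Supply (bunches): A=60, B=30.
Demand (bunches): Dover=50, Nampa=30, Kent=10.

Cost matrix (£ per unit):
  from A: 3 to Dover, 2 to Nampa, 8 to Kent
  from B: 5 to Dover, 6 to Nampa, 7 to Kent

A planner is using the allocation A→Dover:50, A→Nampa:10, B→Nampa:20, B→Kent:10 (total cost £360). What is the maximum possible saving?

40

Current plan cost = 50·3 + 10·2 + 20·6 + 10·7 = £360.
Optimal plan:
  A to Dover: 30 bunches
  A to Nampa: 30 bunches
  B to Dover: 20 bunches
  B to Kent: 10 bunches
Optimal cost = £320.
Saving = 360 − 320 = £40.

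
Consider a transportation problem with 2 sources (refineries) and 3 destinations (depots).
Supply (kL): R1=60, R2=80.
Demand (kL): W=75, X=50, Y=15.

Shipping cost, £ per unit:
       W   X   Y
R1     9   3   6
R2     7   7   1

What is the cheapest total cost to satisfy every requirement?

A cheapest plan:
  R1->W: 10 × £9 = £90
  R1->X: 50 × £3 = £150
  R2->W: 65 × £7 = £455
  R2->Y: 15 × £1 = £15
Total = 90 + 150 + 455 + 15 = £710.
(Supply check: R1 ships 60; R2 ships 80.)

710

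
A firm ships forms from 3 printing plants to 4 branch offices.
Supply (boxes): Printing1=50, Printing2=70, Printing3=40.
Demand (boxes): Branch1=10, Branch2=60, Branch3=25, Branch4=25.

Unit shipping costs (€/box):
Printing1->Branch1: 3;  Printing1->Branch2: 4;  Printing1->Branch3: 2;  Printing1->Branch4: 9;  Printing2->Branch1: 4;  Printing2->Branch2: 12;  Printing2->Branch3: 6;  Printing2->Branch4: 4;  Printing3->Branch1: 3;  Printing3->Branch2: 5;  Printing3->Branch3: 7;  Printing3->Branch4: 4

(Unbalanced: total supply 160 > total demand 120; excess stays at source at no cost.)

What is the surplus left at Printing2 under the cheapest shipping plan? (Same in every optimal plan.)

An optimal plan:
  Printing1->Branch2: 25 × €4 = €100
  Printing1->Branch3: 25 × €2 = €50
  Printing2->Branch1: 5 × €4 = €20
  Printing2->Branch4: 25 × €4 = €100
  Printing3->Branch1: 5 × €3 = €15
  Printing3->Branch2: 35 × €5 = €175
Total cost = €460.
Printing2 ships 30 of its 70, leaving 40.

40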